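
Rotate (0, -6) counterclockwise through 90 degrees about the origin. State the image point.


Transformation: rotation about the origin
Original point: (0, -6)
Rule for 90 deg counterclockwise: (x, y) -> (-y, x)
Apply: (0, -6) -> (6, 0)
(6, 0)


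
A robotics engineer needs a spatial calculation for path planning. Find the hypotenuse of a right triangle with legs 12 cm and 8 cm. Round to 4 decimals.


Shape: right triangle
Legs a = 12 cm, b = 8 cm
Formula: c = sqrt(a^2 + b^2)
a^2 = 144, b^2 = 64
a^2 + b^2 = 208
c = sqrt(208)
c = 14.4222
14.4222 cm


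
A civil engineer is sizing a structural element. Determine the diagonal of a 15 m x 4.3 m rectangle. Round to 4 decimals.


Shape: rectangle (diagonal via Pythagoras)
Sides: 15 m and 4.3 m
Formula: d = sqrt(l^2 + w^2)
l^2 = 225, w^2 = 18.49
l^2 + w^2 = 243.49
d = sqrt(243.49)
d = 15.6042
15.6042 m


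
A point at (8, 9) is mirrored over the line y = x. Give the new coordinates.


Transformation: reflection
Original point: (8, 9)
Rule for reflection over y = x: (x, y) -> (y, x)
Apply: (8, 9) -> (9, 8)
(9, 8)


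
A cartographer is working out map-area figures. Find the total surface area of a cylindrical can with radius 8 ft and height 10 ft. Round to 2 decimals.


Shape: closed cylinder
Radius r = 8 ft, Height h = 10 ft
Formula: SA = 2*pi*r^2 + 2*pi*r*h = 2*pi*r*(r + h)
r + h = 18
2 * r * (r + h) = 2 * 8 * 18 = 288
SA = 288 * pi
SA = 904.78
904.78 ft^2


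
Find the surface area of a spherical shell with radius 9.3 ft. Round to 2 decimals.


Shape: sphere
Radius r = 9.3 ft
Formula: SA = 4 * pi * r^2
r^2 = 86.49
SA = 4 * pi * 86.49
SA = 345.96 * pi
SA = 1086.87
1086.87 ft^2


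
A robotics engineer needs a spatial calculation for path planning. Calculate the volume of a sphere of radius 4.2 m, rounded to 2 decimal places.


Shape: sphere
Radius r = 4.2 m
Formula: V = (4/3) * pi * r^3
r^3 = 74.088
(4/3) * 74.088 = 98.784
V = 98.784 * pi
V = 310.34
310.34 m^3


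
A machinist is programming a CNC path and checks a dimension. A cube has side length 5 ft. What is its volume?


Shape: cube
Side s = 5 ft
Formula: V = s^3
V = 5 * 5 * 5
V = 25 * 5
V = 125
125 ft^3


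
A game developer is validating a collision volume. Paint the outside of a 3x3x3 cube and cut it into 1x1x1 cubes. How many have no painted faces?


Large cube: 3 x 3 x 3, cut into unit cubes.
n = 3, so n - 2 = 1
Unpainted cubes form the interior (n - 2)^3 block.
(n - 2)^3 = 1^3 = 1
1 unit cubes


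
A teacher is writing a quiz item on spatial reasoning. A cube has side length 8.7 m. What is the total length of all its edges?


Shape: cube
Side s = 8.7 m
A cube has 12 edges, all equal.
Formula: total edge length = 12 * s
Total = 12 * 8.7
Total = 104.4
104.4 m


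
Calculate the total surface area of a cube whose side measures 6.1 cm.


Shape: cube
Side s = 6.1 cm
A cube has 6 square faces.
Formula: SA = 6 * s^2
s^2 = 37.21
SA = 6 * 37.21
SA = 223.26
223.26 cm^2


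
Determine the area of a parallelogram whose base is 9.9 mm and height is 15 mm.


Shape: parallelogram
Base b = 9.9 mm, Height h = 15 mm
Formula: A = b * h
A = 9.9 * 15
A = 148.5
148.5 mm^2


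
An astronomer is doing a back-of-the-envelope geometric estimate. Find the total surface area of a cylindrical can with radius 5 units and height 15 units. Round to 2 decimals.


Shape: closed cylinder
Radius r = 5 units, Height h = 15 units
Formula: SA = 2*pi*r^2 + 2*pi*r*h = 2*pi*r*(r + h)
r + h = 20
2 * r * (r + h) = 2 * 5 * 20 = 200
SA = 200 * pi
SA = 628.32
628.32 units^2


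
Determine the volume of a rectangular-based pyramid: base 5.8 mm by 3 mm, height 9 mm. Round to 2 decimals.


Shape: rectangular pyramid
Base: 5.8 mm x 3 mm, Height h = 9 mm
Formula: V = (1/3) * base_area * h
base_area = 5.8 * 3 = 17.4
base_area * h = 17.4 * 9 = 156.6
V = 156.6 / 3
V = 52.2
52.2 mm^3


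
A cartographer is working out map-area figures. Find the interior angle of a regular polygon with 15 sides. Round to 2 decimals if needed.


Shape: regular pentadecagon (15 sides)
Formula: interior angle = (n - 2) * 180 / n
(n - 2) = 13
(n - 2) * 180 = 2340
angle = 2340 / 15
angle = 156
156 degrees


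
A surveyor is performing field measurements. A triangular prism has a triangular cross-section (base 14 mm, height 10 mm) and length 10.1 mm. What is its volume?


Shape: triangular prism
Triangle base = 14 mm, triangle height = 10 mm, prism length L = 10.1 mm
Formula: V = (1/2 * b * h_tri) * L
Cross-section area = 0.5 * 14 * 10 = 70
V = 70 * 10.1
V = 707
707 mm^3


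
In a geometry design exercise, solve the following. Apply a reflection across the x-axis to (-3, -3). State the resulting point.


Transformation: reflection
Original point: (-3, -3)
Rule for reflection over the x-axis: (x, y) -> (x, -y)
Apply: (-3, -3) -> (-3, 3)
(-3, 3)


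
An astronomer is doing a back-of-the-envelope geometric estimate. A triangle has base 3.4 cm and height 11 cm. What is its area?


Shape: triangle
Base b = 3.4 cm, Height h = 11 cm
Formula: A = (1/2) * b * h
A = 0.5 * 3.4 * 11
A = 0.5 * 37.4
A = 18.7
18.7 cm^2


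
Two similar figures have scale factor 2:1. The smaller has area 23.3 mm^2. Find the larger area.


Linear scale factor k = 2
Original area = 23.3 mm^2
Rule: under a linear scaling by k, areas scale by k^2.
k^2 = 2^2 = 4
New area = 23.3 * 4
New area = 93.2
93.2 mm^2


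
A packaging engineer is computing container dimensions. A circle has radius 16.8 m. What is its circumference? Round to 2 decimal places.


Shape: circle
Radius r = 16.8 m
Formula: C = 2 * pi * r
C = 2 * pi * 16.8
C = 33.6 * pi
C = 105.56
105.56 m


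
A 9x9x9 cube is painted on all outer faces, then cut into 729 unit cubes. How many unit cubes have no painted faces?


Large cube: 9 x 9 x 9, cut into unit cubes.
n = 9, so n - 2 = 7
Unpainted cubes form the interior (n - 2)^3 block.
(n - 2)^3 = 7^3 = 343
343 unit cubes


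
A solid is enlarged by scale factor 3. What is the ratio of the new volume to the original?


Linear scale factor k = 3
Rule: under a linear scaling by k, volumes scale by k^3.
k^3 = 3 * 3 * 3
k^3 = 9 * 3
k^3 = 27
Volume scales by a factor of 27.
27 (dimensionless)


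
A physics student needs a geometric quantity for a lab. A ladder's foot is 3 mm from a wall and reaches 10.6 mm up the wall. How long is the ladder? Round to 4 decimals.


Shape: right triangle
Legs a = 3 mm, b = 10.6 mm
Formula: c = sqrt(a^2 + b^2)
a^2 = 9, b^2 = 112.36
a^2 + b^2 = 121.36
c = sqrt(121.36)
c = 11.0164
11.0164 mm


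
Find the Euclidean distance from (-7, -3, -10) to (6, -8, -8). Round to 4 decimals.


3D distance between two points
P1 = (-7, -3, -10), P2 = (6, -8, -8)
Formula: d = sqrt((x2-x1)^2 + (y2-y1)^2 + (z2-z1)^2)
dx = 6 - -7 = 13
dy = -8 - -3 = -5
dz = -8 - -10 = 2
dx^2 + dy^2 + dz^2 = 169 + 25 + 4 = 198
d = sqrt(198)
d = 14.0712
14.0712 units


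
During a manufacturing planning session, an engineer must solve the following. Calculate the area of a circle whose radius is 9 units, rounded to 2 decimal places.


Shape: circle
Radius r = 9 units
Formula: A = pi * r^2
r^2 = 9^2 = 81
A = pi * 81
A = 254.47
254.47 units^2


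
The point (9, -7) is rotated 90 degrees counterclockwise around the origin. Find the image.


Transformation: rotation about the origin
Original point: (9, -7)
Rule for 90 deg counterclockwise: (x, y) -> (-y, x)
Apply: (9, -7) -> (7, 9)
(7, 9)


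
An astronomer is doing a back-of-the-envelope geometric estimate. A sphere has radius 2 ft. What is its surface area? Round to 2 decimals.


Shape: sphere
Radius r = 2 ft
Formula: SA = 4 * pi * r^2
r^2 = 4
SA = 4 * pi * 4
SA = 16 * pi
SA = 50.27
50.27 ft^2


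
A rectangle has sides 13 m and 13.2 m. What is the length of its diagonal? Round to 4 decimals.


Shape: rectangle (diagonal via Pythagoras)
Sides: 13 m and 13.2 m
Formula: d = sqrt(l^2 + w^2)
l^2 = 169, w^2 = 174.24
l^2 + w^2 = 343.24
d = sqrt(343.24)
d = 18.5267
18.5267 m


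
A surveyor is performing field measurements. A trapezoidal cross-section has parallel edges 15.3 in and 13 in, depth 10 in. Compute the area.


Shape: trapezoid
Parallel sides a = 15.3 in, b = 13 in; Height h = 10 in
Formula: A = (a + b) * h / 2
a + b = 15.3 + 13 = 28.3
A = 28.3 * 10 / 2
A = 283 / 2
A = 141.5
141.5 in^2


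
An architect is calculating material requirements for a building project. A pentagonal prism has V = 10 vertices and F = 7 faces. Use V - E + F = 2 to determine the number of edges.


Polyhedron: pentagonal prism
Euler's formula for convex polyhedra: V - E + F = 2
Given: V = 10 vertices and F = 7 faces
Solve for E:
E = V + F - 2 = 10 + 7 - 2 = 15
15 edges


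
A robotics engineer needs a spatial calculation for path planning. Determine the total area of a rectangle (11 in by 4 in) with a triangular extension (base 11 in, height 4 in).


Composite shape: rectangle + triangle
Rectangle area = 11 * 4 = 44
Triangle area = 0.5 * 11 * 4 = 22
Total = 44 + 22
Total = 66
66 in^2


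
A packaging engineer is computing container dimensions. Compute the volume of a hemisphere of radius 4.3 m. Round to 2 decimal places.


Shape: hemisphere (half of a sphere)
Radius r = 4.3 m
Formula: V = (1/2) * (4/3) * pi * r^3 = (2/3) * pi * r^3
r^3 = 79.507
(2/3) * 79.507 = 53.004667
V = 53.004667 * pi
V = 166.52
166.52 m^3


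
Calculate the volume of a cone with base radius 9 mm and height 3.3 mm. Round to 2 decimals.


Shape: cone
Radius r = 9 mm, Height h = 3.3 mm
Formula: V = (1/3) * pi * r^2 * h
r^2 = 81
pi * r^2 * h = pi * 81 * 3.3 = 267.3 * pi
V = 267.3 * pi / 3
V = 279.92
279.92 mm^3


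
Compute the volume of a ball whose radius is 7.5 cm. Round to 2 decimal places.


Shape: sphere
Radius r = 7.5 cm
Formula: V = (4/3) * pi * r^3
r^3 = 421.875
(4/3) * 421.875 = 562.5
V = 562.5 * pi
V = 1767.15
1767.15 cm^3


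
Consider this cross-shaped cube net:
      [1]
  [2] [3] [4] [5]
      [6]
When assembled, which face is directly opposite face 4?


Net: cross layout. Take square 3 as the base (bottom).
Fold the four squares in the horizontal row up around 3: 2 -> left, 4 -> right, 5 wraps to the top.
Fold 1 and 6 up from 3: 1 -> back, 6 -> front.
Opposite pairs are therefore: (1, 6), (2, 4), (3, 5).
Face 4 is opposite face 2.
face 2


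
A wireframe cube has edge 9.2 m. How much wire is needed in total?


Shape: cube
Side s = 9.2 m
A cube has 12 edges, all equal.
Formula: total edge length = 12 * s
Total = 12 * 9.2
Total = 110.4
110.4 m


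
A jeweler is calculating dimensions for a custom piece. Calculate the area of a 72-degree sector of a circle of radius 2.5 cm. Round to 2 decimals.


Shape: circular sector
Radius r = 2.5 cm, Angle = 72 degrees
Formula: A = (angle/360) * pi * r^2
r^2 = 6.25
Fraction of circle = 72/360
A = (72/360) * pi * 6.25
A = 1.25 * pi
A = 3.93
3.93 cm^2


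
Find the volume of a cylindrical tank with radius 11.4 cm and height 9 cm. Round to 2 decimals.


Shape: cylinder
Radius r = 11.4 cm, Height h = 9 cm
Formula: V = pi * r^2 * h
r^2 = 129.96
V = pi * 129.96 * 9
V = 1169.64 * pi
V = 3674.53
3674.53 cm^3


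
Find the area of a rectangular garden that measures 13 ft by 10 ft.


Shape: rectangle
Length l = 13 ft, Width w = 10 ft
Formula: A = l * w
A = 13 * 10
A = 130
130 ft^2


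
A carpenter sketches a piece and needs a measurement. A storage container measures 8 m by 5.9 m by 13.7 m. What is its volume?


Shape: rectangular prism
l = 8 m, w = 5.9 m, h = 13.7 m
Formula: V = l * w * h
V = 8 * 5.9 * 13.7
V = 47.2 * 13.7
V = 646.64
646.64 m^3


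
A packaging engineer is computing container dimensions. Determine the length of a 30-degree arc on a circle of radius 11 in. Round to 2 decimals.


Shape: circular arc
Radius r = 11 in, Angle = 30 degrees
Formula: L = (angle/360) * 2 * pi * r
2 * pi * r = 22 * pi
L = (30/360) * 22 * pi
L = 1.833333 * pi
L = 5.76
5.76 in


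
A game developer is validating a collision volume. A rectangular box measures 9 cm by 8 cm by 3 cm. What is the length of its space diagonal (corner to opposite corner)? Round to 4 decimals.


Shape: rectangular box (space diagonal)
l = 9 cm, w = 8 cm, h = 3 cm
Visualize: the diagonal of the base, then a right triangle with that diagonal and the height.
Formula: d = sqrt(l^2 + w^2 + h^2)
l^2 + w^2 + h^2 = 81 + 64 + 9 = 154
d = sqrt(154)
d = 12.4097
12.4097 cm


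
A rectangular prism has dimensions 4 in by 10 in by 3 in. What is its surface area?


Shape: rectangular prism
l = 4 in, w = 10 in, h = 3 in
Formula: SA = 2(lw + lh + wh)
lw = 40, lh = 12, wh = 30
lw + lh + wh = 82
SA = 2 * 82
SA = 164
164 in^2


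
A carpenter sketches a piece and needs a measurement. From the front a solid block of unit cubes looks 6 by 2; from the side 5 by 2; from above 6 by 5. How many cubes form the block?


Orthographic views of a solid rectangular block:
Front view 6 x 2 -> length = 6, height = 2
Side view 5 x 2 -> width = 5, height = 2 (consistent)
Top view 6 x 5 -> confirms length = 6, width = 5
The block is 6 x 5 x 2.
Total unit cubes = 6 * 5 * 2 = 60
60 unit cubes


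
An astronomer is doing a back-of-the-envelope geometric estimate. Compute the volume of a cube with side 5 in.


Shape: cube
Side s = 5 in
Formula: V = s^3
V = 5 * 5 * 5
V = 25 * 5
V = 125
125 in^3


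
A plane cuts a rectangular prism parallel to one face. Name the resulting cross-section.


Solid: rectangular prism
Cutting plane: parallel to one face
Visualize the intersection of the plane with the solid's surface.
The boundary of the cut region is a rectangle.
rectangle


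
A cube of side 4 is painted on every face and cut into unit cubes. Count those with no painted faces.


Large cube: 4 x 4 x 4, cut into unit cubes.
n = 4, so n - 2 = 2
Unpainted cubes form the interior (n - 2)^3 block.
(n - 2)^3 = 2^3 = 8
8 unit cubes


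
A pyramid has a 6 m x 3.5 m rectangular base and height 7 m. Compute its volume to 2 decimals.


Shape: rectangular pyramid
Base: 6 m x 3.5 m, Height h = 7 m
Formula: V = (1/3) * base_area * h
base_area = 6 * 3.5 = 21
base_area * h = 21 * 7 = 147
V = 147 / 3
V = 49
49 m^3


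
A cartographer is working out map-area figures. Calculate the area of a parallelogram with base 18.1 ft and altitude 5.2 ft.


Shape: parallelogram
Base b = 18.1 ft, Height h = 5.2 ft
Formula: A = b * h
A = 18.1 * 5.2
A = 94.12
94.12 ft^2


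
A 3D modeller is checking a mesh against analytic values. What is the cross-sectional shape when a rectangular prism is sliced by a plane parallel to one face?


Solid: rectangular prism
Cutting plane: parallel to one face
Visualize the intersection of the plane with the solid's surface.
The boundary of the cut region is a rectangle.
rectangle


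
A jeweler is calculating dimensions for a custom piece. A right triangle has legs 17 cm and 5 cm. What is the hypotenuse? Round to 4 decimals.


Shape: right triangle
Legs a = 17 cm, b = 5 cm
Formula: c = sqrt(a^2 + b^2)
a^2 = 289, b^2 = 25
a^2 + b^2 = 314
c = sqrt(314)
c = 17.72
17.72 cm


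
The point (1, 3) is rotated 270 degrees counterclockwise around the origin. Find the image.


Transformation: rotation about the origin
Original point: (1, 3)
Rule for 270 deg counterclockwise: (x, y) -> (y, -x)
Apply: (1, 3) -> (3, -1)
(3, -1)


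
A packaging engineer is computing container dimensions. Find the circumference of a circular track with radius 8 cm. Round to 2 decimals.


Shape: circle
Radius r = 8 cm
Formula: C = 2 * pi * r
C = 2 * pi * 8
C = 16 * pi
C = 50.27
50.27 cm


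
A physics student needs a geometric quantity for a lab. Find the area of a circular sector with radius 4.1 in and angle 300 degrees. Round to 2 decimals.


Shape: circular sector
Radius r = 4.1 in, Angle = 300 degrees
Formula: A = (angle/360) * pi * r^2
r^2 = 16.81
Fraction of circle = 300/360
A = (300/360) * pi * 16.81
A = 14.008333 * pi
A = 44.01
44.01 in^2


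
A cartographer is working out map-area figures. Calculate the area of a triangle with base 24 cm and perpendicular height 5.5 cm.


Shape: triangle
Base b = 24 cm, Height h = 5.5 cm
Formula: A = (1/2) * b * h
A = 0.5 * 24 * 5.5
A = 0.5 * 132
A = 66
66 cm^2


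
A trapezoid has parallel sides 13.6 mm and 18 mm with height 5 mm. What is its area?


Shape: trapezoid
Parallel sides a = 13.6 mm, b = 18 mm; Height h = 5 mm
Formula: A = (a + b) * h / 2
a + b = 13.6 + 18 = 31.6
A = 31.6 * 5 / 2
A = 158 / 2
A = 79
79 mm^2


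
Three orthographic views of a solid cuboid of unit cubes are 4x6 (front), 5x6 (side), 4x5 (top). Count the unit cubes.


Orthographic views of a solid rectangular block:
Front view 4 x 6 -> length = 4, height = 6
Side view 5 x 6 -> width = 5, height = 6 (consistent)
Top view 4 x 5 -> confirms length = 4, width = 5
The block is 4 x 5 x 6.
Total unit cubes = 4 * 5 * 6 = 120
120 unit cubes


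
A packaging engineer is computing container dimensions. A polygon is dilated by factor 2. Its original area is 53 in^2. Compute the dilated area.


Linear scale factor k = 2
Original area = 53 in^2
Rule: under a linear scaling by k, areas scale by k^2.
k^2 = 2^2 = 4
New area = 53 * 4
New area = 212
212 in^2


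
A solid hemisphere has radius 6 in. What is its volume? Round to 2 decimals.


Shape: hemisphere (half of a sphere)
Radius r = 6 in
Formula: V = (1/2) * (4/3) * pi * r^3 = (2/3) * pi * r^3
r^3 = 216
(2/3) * 216 = 144
V = 144 * pi
V = 452.39
452.39 in^3


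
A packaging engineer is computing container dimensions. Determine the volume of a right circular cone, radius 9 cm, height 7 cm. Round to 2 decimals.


Shape: cone
Radius r = 9 cm, Height h = 7 cm
Formula: V = (1/3) * pi * r^2 * h
r^2 = 81
pi * r^2 * h = pi * 81 * 7 = 567 * pi
V = 567 * pi / 3
V = 593.76
593.76 cm^3


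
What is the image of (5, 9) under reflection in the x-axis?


Transformation: reflection
Original point: (5, 9)
Rule for reflection over the x-axis: (x, y) -> (x, -y)
Apply: (5, 9) -> (5, -9)
(5, -9)


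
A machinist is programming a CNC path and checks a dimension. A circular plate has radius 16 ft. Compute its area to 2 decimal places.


Shape: circle
Radius r = 16 ft
Formula: A = pi * r^2
r^2 = 16^2 = 256
A = pi * 256
A = 804.25
804.25 ft^2


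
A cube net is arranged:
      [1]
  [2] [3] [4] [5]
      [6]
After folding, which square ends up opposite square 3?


Net: cross layout. Take square 3 as the base (bottom).
Fold the four squares in the horizontal row up around 3: 2 -> left, 4 -> right, 5 wraps to the top.
Fold 1 and 6 up from 3: 1 -> back, 6 -> front.
Opposite pairs are therefore: (1, 6), (2, 4), (3, 5).
Face 3 is opposite face 5.
face 5


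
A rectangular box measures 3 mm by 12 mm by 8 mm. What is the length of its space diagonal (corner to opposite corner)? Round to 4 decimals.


Shape: rectangular box (space diagonal)
l = 3 mm, w = 12 mm, h = 8 mm
Visualize: the diagonal of the base, then a right triangle with that diagonal and the height.
Formula: d = sqrt(l^2 + w^2 + h^2)
l^2 + w^2 + h^2 = 9 + 144 + 64 = 217
d = sqrt(217)
d = 14.7309
14.7309 mm


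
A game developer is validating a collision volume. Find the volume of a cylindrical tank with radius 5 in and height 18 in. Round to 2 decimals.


Shape: cylinder
Radius r = 5 in, Height h = 18 in
Formula: V = pi * r^2 * h
r^2 = 25
V = pi * 25 * 18
V = 450 * pi
V = 1413.72
1413.72 in^3


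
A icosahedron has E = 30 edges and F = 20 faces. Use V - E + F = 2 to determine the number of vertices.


Polyhedron: icosahedron
Euler's formula for convex polyhedra: V - E + F = 2
Given: E = 30 edges and F = 20 faces
Solve for V:
V = 2 + E - F = 2 + 30 - 20 = 12
12 vertices


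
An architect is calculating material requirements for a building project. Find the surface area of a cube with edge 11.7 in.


Shape: cube
Side s = 11.7 in
A cube has 6 square faces.
Formula: SA = 6 * s^2
s^2 = 136.89
SA = 6 * 136.89
SA = 821.34
821.34 in^2


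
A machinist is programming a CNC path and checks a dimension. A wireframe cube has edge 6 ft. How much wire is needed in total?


Shape: cube
Side s = 6 ft
A cube has 12 edges, all equal.
Formula: total edge length = 12 * s
Total = 12 * 6
Total = 72
72 ft


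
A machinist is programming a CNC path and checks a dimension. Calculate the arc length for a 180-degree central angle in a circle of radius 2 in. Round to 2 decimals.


Shape: circular arc
Radius r = 2 in, Angle = 180 degrees
Formula: L = (angle/360) * 2 * pi * r
2 * pi * r = 4 * pi
L = (180/360) * 4 * pi
L = 2 * pi
L = 6.28
6.28 in


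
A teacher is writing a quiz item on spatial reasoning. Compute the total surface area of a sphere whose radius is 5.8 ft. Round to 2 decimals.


Shape: sphere
Radius r = 5.8 ft
Formula: SA = 4 * pi * r^2
r^2 = 33.64
SA = 4 * pi * 33.64
SA = 134.56 * pi
SA = 422.73
422.73 ft^2


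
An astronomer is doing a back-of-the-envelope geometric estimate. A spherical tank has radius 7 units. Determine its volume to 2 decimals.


Shape: sphere
Radius r = 7 units
Formula: V = (4/3) * pi * r^3
r^3 = 343
(4/3) * 343 = 457.333333
V = 457.333333 * pi
V = 1436.76
1436.76 units^3


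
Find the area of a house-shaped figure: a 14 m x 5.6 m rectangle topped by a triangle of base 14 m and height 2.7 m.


Composite shape: rectangle + triangle
Rectangle area = 14 * 5.6 = 78.4
Triangle area = 0.5 * 14 * 2.7 = 18.9
Total = 78.4 + 18.9
Total = 97.3
97.3 m^2


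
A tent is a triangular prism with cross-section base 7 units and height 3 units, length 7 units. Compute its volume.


Shape: triangular prism
Triangle base = 7 units, triangle height = 3 units, prism length L = 7 units
Formula: V = (1/2 * b * h_tri) * L
Cross-section area = 0.5 * 7 * 3 = 10.5
V = 10.5 * 7
V = 73.5
73.5 units^3


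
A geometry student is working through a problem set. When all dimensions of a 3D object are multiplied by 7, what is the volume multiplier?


Linear scale factor k = 7
Rule: under a linear scaling by k, volumes scale by k^3.
k^3 = 7 * 7 * 7
k^3 = 49 * 7
k^3 = 343
Volume scales by a factor of 343.
343 (dimensionless)


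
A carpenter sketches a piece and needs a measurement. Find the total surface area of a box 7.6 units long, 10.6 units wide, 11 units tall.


Shape: rectangular prism
l = 7.6 units, w = 10.6 units, h = 11 units
Formula: SA = 2(lw + lh + wh)
lw = 80.56, lh = 83.6, wh = 116.6
lw + lh + wh = 280.76
SA = 2 * 280.76
SA = 561.52
561.52 units^2


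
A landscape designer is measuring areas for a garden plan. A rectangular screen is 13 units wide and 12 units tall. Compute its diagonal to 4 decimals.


Shape: rectangle (diagonal via Pythagoras)
Sides: 13 units and 12 units
Formula: d = sqrt(l^2 + w^2)
l^2 = 169, w^2 = 144
l^2 + w^2 = 313
d = sqrt(313)
d = 17.6918
17.6918 units


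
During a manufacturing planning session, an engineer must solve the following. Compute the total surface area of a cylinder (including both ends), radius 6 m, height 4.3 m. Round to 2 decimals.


Shape: closed cylinder
Radius r = 6 m, Height h = 4.3 m
Formula: SA = 2*pi*r^2 + 2*pi*r*h = 2*pi*r*(r + h)
r + h = 10.3
2 * r * (r + h) = 2 * 6 * 10.3 = 123.6
SA = 123.6 * pi
SA = 388.3
388.3 m^2


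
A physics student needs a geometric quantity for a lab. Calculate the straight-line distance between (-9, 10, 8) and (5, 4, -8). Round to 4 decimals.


3D distance between two points
P1 = (-9, 10, 8), P2 = (5, 4, -8)
Formula: d = sqrt((x2-x1)^2 + (y2-y1)^2 + (z2-z1)^2)
dx = 5 - -9 = 14
dy = 4 - 10 = -6
dz = -8 - 8 = -16
dx^2 + dy^2 + dz^2 = 196 + 36 + 256 = 488
d = sqrt(488)
d = 22.0907
22.0907 units


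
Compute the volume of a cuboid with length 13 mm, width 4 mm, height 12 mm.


Shape: rectangular prism
l = 13 mm, w = 4 mm, h = 12 mm
Formula: V = l * w * h
V = 13 * 4 * 12
V = 52 * 12
V = 624
624 mm^3


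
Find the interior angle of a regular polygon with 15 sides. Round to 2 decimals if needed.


Shape: regular pentadecagon (15 sides)
Formula: interior angle = (n - 2) * 180 / n
(n - 2) = 13
(n - 2) * 180 = 2340
angle = 2340 / 15
angle = 156
156 degrees


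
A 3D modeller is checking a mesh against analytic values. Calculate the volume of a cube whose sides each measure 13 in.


Shape: cube
Side s = 13 in
Formula: V = s^3
V = 13 * 13 * 13
V = 169 * 13
V = 2197
2197 in^3


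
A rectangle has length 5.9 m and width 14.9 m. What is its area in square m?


Shape: rectangle
Length l = 5.9 m, Width w = 14.9 m
Formula: A = l * w
A = 5.9 * 14.9
A = 87.91
87.91 m^2


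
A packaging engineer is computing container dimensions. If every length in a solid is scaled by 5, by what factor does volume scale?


Linear scale factor k = 5
Rule: under a linear scaling by k, volumes scale by k^3.
k^3 = 5 * 5 * 5
k^3 = 25 * 5
k^3 = 125
Volume scales by a factor of 125.
125 (dimensionless)


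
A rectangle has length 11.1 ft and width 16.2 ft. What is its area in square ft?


Shape: rectangle
Length l = 11.1 ft, Width w = 16.2 ft
Formula: A = l * w
A = 11.1 * 16.2
A = 179.82
179.82 ft^2


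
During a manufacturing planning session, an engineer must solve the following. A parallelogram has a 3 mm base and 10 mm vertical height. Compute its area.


Shape: parallelogram
Base b = 3 mm, Height h = 10 mm
Formula: A = b * h
A = 3 * 10
A = 30
30 mm^2


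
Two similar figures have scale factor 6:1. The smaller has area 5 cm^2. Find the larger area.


Linear scale factor k = 6
Original area = 5 cm^2
Rule: under a linear scaling by k, areas scale by k^2.
k^2 = 6^2 = 36
New area = 5 * 36
New area = 180
180 cm^2


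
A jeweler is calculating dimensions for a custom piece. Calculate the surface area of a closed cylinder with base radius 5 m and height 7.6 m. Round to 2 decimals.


Shape: closed cylinder
Radius r = 5 m, Height h = 7.6 m
Formula: SA = 2*pi*r^2 + 2*pi*r*h = 2*pi*r*(r + h)
r + h = 12.6
2 * r * (r + h) = 2 * 5 * 12.6 = 126
SA = 126 * pi
SA = 395.84
395.84 m^2


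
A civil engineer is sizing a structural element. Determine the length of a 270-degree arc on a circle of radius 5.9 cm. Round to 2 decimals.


Shape: circular arc
Radius r = 5.9 cm, Angle = 270 degrees
Formula: L = (angle/360) * 2 * pi * r
2 * pi * r = 11.8 * pi
L = (270/360) * 11.8 * pi
L = 8.85 * pi
L = 27.8
27.8 cm


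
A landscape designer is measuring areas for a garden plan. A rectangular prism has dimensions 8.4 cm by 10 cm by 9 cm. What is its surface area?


Shape: rectangular prism
l = 8.4 cm, w = 10 cm, h = 9 cm
Formula: SA = 2(lw + lh + wh)
lw = 84, lh = 75.6, wh = 90
lw + lh + wh = 249.6
SA = 2 * 249.6
SA = 499.2
499.2 cm^2


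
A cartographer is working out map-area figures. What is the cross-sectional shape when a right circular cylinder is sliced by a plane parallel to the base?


Solid: right circular cylinder
Cutting plane: parallel to the base
Visualize the intersection of the plane with the solid's surface.
The boundary of the cut region is a circle.
circle


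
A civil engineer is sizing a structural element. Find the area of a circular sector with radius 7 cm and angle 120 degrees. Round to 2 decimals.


Shape: circular sector
Radius r = 7 cm, Angle = 120 degrees
Formula: A = (angle/360) * pi * r^2
r^2 = 49
Fraction of circle = 120/360
A = (120/360) * pi * 49
A = 16.333333 * pi
A = 51.31
51.31 cm^2


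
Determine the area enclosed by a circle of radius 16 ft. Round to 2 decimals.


Shape: circle
Radius r = 16 ft
Formula: A = pi * r^2
r^2 = 16^2 = 256
A = pi * 256
A = 804.25
804.25 ft^2


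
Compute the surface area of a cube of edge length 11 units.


Shape: cube
Side s = 11 units
A cube has 6 square faces.
Formula: SA = 6 * s^2
s^2 = 121
SA = 6 * 121
SA = 726
726 units^2


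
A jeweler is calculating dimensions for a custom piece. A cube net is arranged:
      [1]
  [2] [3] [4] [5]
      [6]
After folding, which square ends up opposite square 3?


Net: cross layout. Take square 3 as the base (bottom).
Fold the four squares in the horizontal row up around 3: 2 -> left, 4 -> right, 5 wraps to the top.
Fold 1 and 6 up from 3: 1 -> back, 6 -> front.
Opposite pairs are therefore: (1, 6), (2, 4), (3, 5).
Face 3 is opposite face 5.
face 5


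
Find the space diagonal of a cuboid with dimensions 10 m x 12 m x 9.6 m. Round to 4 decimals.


Shape: rectangular box (space diagonal)
l = 10 m, w = 12 m, h = 9.6 m
Visualize: the diagonal of the base, then a right triangle with that diagonal and the height.
Formula: d = sqrt(l^2 + w^2 + h^2)
l^2 + w^2 + h^2 = 100 + 144 + 92.16 = 336.16
d = sqrt(336.16)
d = 18.3347
18.3347 m


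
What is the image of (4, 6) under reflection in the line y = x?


Transformation: reflection
Original point: (4, 6)
Rule for reflection over y = x: (x, y) -> (y, x)
Apply: (4, 6) -> (6, 4)
(6, 4)


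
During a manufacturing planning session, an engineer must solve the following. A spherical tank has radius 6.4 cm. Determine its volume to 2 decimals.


Shape: sphere
Radius r = 6.4 cm
Formula: V = (4/3) * pi * r^3
r^3 = 262.144
(4/3) * 262.144 = 349.525333
V = 349.525333 * pi
V = 1098.07
1098.07 cm^3


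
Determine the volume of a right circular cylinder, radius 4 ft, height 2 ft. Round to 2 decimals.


Shape: cylinder
Radius r = 4 ft, Height h = 2 ft
Formula: V = pi * r^2 * h
r^2 = 16
V = pi * 16 * 2
V = 32 * pi
V = 100.53
100.53 ft^3


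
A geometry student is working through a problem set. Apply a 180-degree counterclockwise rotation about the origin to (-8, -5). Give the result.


Transformation: rotation about the origin
Original point: (-8, -5)
Rule for 180 deg: (x, y) -> (-x, -y)
Apply: (-8, -5) -> (8, 5)
(8, 5)


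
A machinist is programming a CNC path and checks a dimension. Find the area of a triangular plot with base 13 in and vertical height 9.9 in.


Shape: triangle
Base b = 13 in, Height h = 9.9 in
Formula: A = (1/2) * b * h
A = 0.5 * 13 * 9.9
A = 0.5 * 128.7
A = 64.35
64.35 in^2


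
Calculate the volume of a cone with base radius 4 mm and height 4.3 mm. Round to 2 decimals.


Shape: cone
Radius r = 4 mm, Height h = 4.3 mm
Formula: V = (1/3) * pi * r^2 * h
r^2 = 16
pi * r^2 * h = pi * 16 * 4.3 = 68.8 * pi
V = 68.8 * pi / 3
V = 72.05
72.05 mm^3


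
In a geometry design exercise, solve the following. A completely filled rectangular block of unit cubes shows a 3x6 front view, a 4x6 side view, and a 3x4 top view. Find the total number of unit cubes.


Orthographic views of a solid rectangular block:
Front view 3 x 6 -> length = 3, height = 6
Side view 4 x 6 -> width = 4, height = 6 (consistent)
Top view 3 x 4 -> confirms length = 3, width = 4
The block is 3 x 4 x 6.
Total unit cubes = 3 * 4 * 6 = 72
72 unit cubes


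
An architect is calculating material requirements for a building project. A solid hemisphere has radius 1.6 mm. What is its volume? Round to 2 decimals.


Shape: hemisphere (half of a sphere)
Radius r = 1.6 mm
Formula: V = (1/2) * (4/3) * pi * r^3 = (2/3) * pi * r^3
r^3 = 4.096
(2/3) * 4.096 = 2.730667
V = 2.730667 * pi
V = 8.58
8.58 mm^3


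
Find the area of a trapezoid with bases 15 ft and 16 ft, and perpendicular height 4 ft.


Shape: trapezoid
Parallel sides a = 15 ft, b = 16 ft; Height h = 4 ft
Formula: A = (a + b) * h / 2
a + b = 15 + 16 = 31
A = 31 * 4 / 2
A = 124 / 2
A = 62
62 ft^2


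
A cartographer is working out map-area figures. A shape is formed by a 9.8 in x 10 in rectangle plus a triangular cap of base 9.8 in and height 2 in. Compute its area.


Composite shape: rectangle + triangle
Rectangle area = 9.8 * 10 = 98
Triangle area = 0.5 * 9.8 * 2 = 9.8
Total = 98 + 9.8
Total = 107.8
107.8 in^2


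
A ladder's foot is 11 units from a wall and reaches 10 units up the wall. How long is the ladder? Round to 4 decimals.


Shape: right triangle
Legs a = 11 units, b = 10 units
Formula: c = sqrt(a^2 + b^2)
a^2 = 121, b^2 = 100
a^2 + b^2 = 221
c = sqrt(221)
c = 14.8661
14.8661 units


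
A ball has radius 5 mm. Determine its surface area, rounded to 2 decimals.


Shape: sphere
Radius r = 5 mm
Formula: SA = 4 * pi * r^2
r^2 = 25
SA = 4 * pi * 25
SA = 100 * pi
SA = 314.16
314.16 mm^2


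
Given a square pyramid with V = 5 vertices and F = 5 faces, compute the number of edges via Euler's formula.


Polyhedron: square pyramid
Euler's formula for convex polyhedra: V - E + F = 2
Given: V = 5 vertices and F = 5 faces
Solve for E:
E = V + F - 2 = 5 + 5 - 2 = 8
8 edges


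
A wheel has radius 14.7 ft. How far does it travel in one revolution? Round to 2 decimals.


Shape: circle
Radius r = 14.7 ft
Formula: C = 2 * pi * r
C = 2 * pi * 14.7
C = 29.4 * pi
C = 92.36
92.36 ft


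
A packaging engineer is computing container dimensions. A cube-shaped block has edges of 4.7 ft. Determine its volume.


Shape: cube
Side s = 4.7 ft
Formula: V = s^3
V = 4.7 * 4.7 * 4.7
V = 22.09 * 4.7
V = 103.823
103.823 ft^3


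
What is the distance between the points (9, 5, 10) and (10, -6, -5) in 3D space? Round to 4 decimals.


3D distance between two points
P1 = (9, 5, 10), P2 = (10, -6, -5)
Formula: d = sqrt((x2-x1)^2 + (y2-y1)^2 + (z2-z1)^2)
dx = 10 - 9 = 1
dy = -6 - 5 = -11
dz = -5 - 10 = -15
dx^2 + dy^2 + dz^2 = 1 + 121 + 225 = 347
d = sqrt(347)
d = 18.6279
18.6279 units


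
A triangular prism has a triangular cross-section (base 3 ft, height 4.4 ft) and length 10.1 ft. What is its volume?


Shape: triangular prism
Triangle base = 3 ft, triangle height = 4.4 ft, prism length L = 10.1 ft
Formula: V = (1/2 * b * h_tri) * L
Cross-section area = 0.5 * 3 * 4.4 = 6.6
V = 6.6 * 10.1
V = 66.66
66.66 ft^3


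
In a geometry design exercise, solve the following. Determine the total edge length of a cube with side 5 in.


Shape: cube
Side s = 5 in
A cube has 12 edges, all equal.
Formula: total edge length = 12 * s
Total = 12 * 5
Total = 60
60 in


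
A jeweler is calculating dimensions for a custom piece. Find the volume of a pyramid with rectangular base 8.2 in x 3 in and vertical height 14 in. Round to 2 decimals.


Shape: rectangular pyramid
Base: 8.2 in x 3 in, Height h = 14 in
Formula: V = (1/3) * base_area * h
base_area = 8.2 * 3 = 24.6
base_area * h = 24.6 * 14 = 344.4
V = 344.4 / 3
V = 114.8
114.8 in^3


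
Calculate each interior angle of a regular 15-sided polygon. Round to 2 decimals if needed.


Shape: regular pentadecagon (15 sides)
Formula: interior angle = (n - 2) * 180 / n
(n - 2) = 13
(n - 2) * 180 = 2340
angle = 2340 / 15
angle = 156
156 degrees


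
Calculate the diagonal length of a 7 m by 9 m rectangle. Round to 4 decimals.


Shape: rectangle (diagonal via Pythagoras)
Sides: 7 m and 9 m
Formula: d = sqrt(l^2 + w^2)
l^2 = 49, w^2 = 81
l^2 + w^2 = 130
d = sqrt(130)
d = 11.4018
11.4018 m


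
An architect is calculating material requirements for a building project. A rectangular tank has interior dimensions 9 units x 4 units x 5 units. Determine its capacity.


Shape: rectangular prism
l = 9 units, w = 4 units, h = 5 units
Formula: V = l * w * h
V = 9 * 4 * 5
V = 36 * 5
V = 180
180 units^3


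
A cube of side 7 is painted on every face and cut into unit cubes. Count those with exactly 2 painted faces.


Large cube: 7 x 7 x 7, cut into unit cubes.
n = 7, so n - 2 = 5
Cubes with 2 painted faces lie along the edges, excluding corners.
A cube has 12 edges; each contributes (n - 2) = 5 such cubes.
Count = 12 * 5 = 60
60 unit cubes


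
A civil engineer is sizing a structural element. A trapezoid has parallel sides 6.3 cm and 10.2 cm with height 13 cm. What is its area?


Shape: trapezoid
Parallel sides a = 6.3 cm, b = 10.2 cm; Height h = 13 cm
Formula: A = (a + b) * h / 2
a + b = 6.3 + 10.2 = 16.5
A = 16.5 * 13 / 2
A = 214.5 / 2
A = 107.25
107.25 cm^2


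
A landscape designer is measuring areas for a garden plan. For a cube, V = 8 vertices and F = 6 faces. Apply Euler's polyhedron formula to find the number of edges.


Polyhedron: cube
Euler's formula for convex polyhedra: V - E + F = 2
Given: V = 8 vertices and F = 6 faces
Solve for E:
E = V + F - 2 = 8 + 6 - 2 = 12
12 edges


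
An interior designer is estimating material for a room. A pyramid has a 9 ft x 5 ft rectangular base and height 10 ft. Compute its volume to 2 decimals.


Shape: rectangular pyramid
Base: 9 ft x 5 ft, Height h = 10 ft
Formula: V = (1/3) * base_area * h
base_area = 9 * 5 = 45
base_area * h = 45 * 10 = 450
V = 450 / 3
V = 150
150 ft^3


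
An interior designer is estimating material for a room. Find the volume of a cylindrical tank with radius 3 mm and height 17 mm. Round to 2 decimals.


Shape: cylinder
Radius r = 3 mm, Height h = 17 mm
Formula: V = pi * r^2 * h
r^2 = 9
V = pi * 9 * 17
V = 153 * pi
V = 480.66
480.66 mm^3


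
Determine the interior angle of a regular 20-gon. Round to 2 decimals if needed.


Shape: regular icosagon (20 sides)
Formula: interior angle = (n - 2) * 180 / n
(n - 2) = 18
(n - 2) * 180 = 3240
angle = 3240 / 20
angle = 162
162 degrees


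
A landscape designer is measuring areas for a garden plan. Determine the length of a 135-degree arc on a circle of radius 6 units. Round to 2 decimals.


Shape: circular arc
Radius r = 6 units, Angle = 135 degrees
Formula: L = (angle/360) * 2 * pi * r
2 * pi * r = 12 * pi
L = (135/360) * 12 * pi
L = 4.5 * pi
L = 14.14
14.14 units


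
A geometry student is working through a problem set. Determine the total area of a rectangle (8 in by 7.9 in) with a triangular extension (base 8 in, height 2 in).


Composite shape: rectangle + triangle
Rectangle area = 8 * 7.9 = 63.2
Triangle area = 0.5 * 8 * 2 = 8
Total = 63.2 + 8
Total = 71.2
71.2 in^2


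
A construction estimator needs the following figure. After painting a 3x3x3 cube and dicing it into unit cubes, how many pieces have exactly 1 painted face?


Large cube: 3 x 3 x 3, cut into unit cubes.
n = 3, so n - 2 = 1
Cubes with 1 painted face lie in the interior of each face.
A cube has 6 faces; each contributes (n - 2)^2 = 1 such cubes.
Count = 6 * 1 = 6
6 unit cubes


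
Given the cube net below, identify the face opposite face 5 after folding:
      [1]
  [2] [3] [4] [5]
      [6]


Net: cross layout. Take square 3 as the base (bottom).
Fold the four squares in the horizontal row up around 3: 2 -> left, 4 -> right, 5 wraps to the top.
Fold 1 and 6 up from 3: 1 -> back, 6 -> front.
Opposite pairs are therefore: (1, 6), (2, 4), (3, 5).
Face 5 is opposite face 3.
face 3


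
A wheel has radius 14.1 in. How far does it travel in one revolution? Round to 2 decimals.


Shape: circle
Radius r = 14.1 in
Formula: C = 2 * pi * r
C = 2 * pi * 14.1
C = 28.2 * pi
C = 88.59
88.59 in


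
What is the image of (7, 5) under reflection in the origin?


Transformation: reflection
Original point: (7, 5)
Rule for reflection through the origin: (x, y) -> (-x, -y)
Apply: (7, 5) -> (-7, -5)
(-7, -5)


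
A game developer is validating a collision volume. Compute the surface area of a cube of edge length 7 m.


Shape: cube
Side s = 7 m
A cube has 6 square faces.
Formula: SA = 6 * s^2
s^2 = 49
SA = 6 * 49
SA = 294
294 m^2


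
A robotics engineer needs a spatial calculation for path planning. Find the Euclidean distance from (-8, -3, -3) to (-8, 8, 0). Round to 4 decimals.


3D distance between two points
P1 = (-8, -3, -3), P2 = (-8, 8, 0)
Formula: d = sqrt((x2-x1)^2 + (y2-y1)^2 + (z2-z1)^2)
dx = -8 - -8 = 0
dy = 8 - -3 = 11
dz = 0 - -3 = 3
dx^2 + dy^2 + dz^2 = 0 + 121 + 9 = 130
d = sqrt(130)
d = 11.4018
11.4018 units


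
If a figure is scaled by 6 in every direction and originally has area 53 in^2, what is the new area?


Linear scale factor k = 6
Original area = 53 in^2
Rule: under a linear scaling by k, areas scale by k^2.
k^2 = 6^2 = 36
New area = 53 * 36
New area = 1908
1908 in^2


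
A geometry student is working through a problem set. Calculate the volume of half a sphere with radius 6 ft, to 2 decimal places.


Shape: hemisphere (half of a sphere)
Radius r = 6 ft
Formula: V = (1/2) * (4/3) * pi * r^3 = (2/3) * pi * r^3
r^3 = 216
(2/3) * 216 = 144
V = 144 * pi
V = 452.39
452.39 ft^3
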